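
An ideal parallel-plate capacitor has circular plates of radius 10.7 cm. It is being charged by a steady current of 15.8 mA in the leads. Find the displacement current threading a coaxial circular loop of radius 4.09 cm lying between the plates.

No conduction current crosses the gap, so I_d there equals the 0.0158 A in the leads.
Since J_d is uniform, the enclosed fraction is (r/R)² = 0.1461, giving I_d,enc = 2.31×10^-3 A.

2.31×10^-3 A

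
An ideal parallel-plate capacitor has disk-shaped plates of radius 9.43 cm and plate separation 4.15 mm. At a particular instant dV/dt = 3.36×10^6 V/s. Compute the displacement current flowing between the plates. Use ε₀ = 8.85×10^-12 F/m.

2.00×10^-4 A

E = V/d so dE/dt = (dV/dt)/d = 8.096×10^8 V/(m·s), and I_d = ε₀ A dE/dt = (8.85×10^-12)(0.02794)(8.096×10^8) = 2.00×10^-4 A.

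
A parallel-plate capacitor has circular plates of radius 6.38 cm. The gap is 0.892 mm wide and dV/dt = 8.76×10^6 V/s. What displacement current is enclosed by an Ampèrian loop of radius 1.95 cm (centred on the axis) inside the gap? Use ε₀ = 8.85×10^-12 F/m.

1.04×10^-4 A

I_d = C dV/dt with C = ε₀πR²/d = 1.269×10^-10 F, so I_d = (1.269×10^-10)(8.76×10^6) = 1.112×10^-3 A.
The field is uniform, so I_d,enc = I_d (r/R)² = (1.112×10^-3)(1.95/6.38)² = 1.04×10^-4 A.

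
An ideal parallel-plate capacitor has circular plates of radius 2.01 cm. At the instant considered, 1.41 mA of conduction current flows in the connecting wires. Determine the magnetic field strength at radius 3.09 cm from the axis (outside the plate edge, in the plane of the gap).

9.13×10^-9 T

Between the plates the displacement current equals the wire current: I_d = 1.41 mA = 1.41×10^-3 A.
With r > R the enclosed displacement current is the full I_d; B = μ₀ I_d / (2πr) = 9.13×10^-9 T.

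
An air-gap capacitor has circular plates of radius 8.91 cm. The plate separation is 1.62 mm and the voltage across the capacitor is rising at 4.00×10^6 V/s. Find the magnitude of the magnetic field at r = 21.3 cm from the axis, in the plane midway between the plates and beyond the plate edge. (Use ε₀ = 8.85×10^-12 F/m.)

5.12×10^-10 T

With E = V/d, dE/dt = 2.469×10^9 V/(m·s) and πR² = 0.02494 m², giving I_d = ε₀ πR² dE/dt = 5.450×10^-4 A.
With r > R the enclosed displacement current is the full I_d; B = μ₀ I_d / (2πr) = 5.12×10^-10 T.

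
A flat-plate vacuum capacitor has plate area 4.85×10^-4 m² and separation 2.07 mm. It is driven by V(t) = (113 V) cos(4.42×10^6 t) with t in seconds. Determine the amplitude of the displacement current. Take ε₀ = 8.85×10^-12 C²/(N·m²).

1.04×10^-3 A

The displacement current equals the conduction current C dV/dt, which peaks at C V₀ ω.
With C = ε₀A/d = (8.85×10^-12)(4.85×10^-4)/(2.07×10^-3) = 2.074×10^-12 F and ω = 4.42×10^6 rad/s, I_d,max = (2.074×10^-12)(113)(4.42×10^6) = 1.04×10^-3 A.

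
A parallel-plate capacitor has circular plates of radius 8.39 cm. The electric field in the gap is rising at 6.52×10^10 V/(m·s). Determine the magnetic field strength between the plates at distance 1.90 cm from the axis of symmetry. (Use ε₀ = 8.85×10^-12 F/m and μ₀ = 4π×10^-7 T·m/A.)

6.89×10^-9 T

Total displacement current: I_d = ε₀(πR²)(dE/dt) = (8.85×10^-12)(0.02211)(6.52×10^10) = 0.01276 A.
For r < R the Ampère–Maxwell law gives B(2πr) = μ₀ I_d (r²/R²), so B = μ₀ I_d r/(2πR²) = (4π×10^-7)(0.01276)(0.0190)/(2π·0.0839²) = 6.89×10^-9 T.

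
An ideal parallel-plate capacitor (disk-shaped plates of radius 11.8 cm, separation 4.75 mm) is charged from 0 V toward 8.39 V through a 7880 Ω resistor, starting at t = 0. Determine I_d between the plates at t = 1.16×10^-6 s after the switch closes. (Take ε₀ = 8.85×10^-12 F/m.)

1.75×10^-4 A

C = ε₀A/d = (8.85×10^-12)(0.04374)/(4.75×10^-3) = 8.149×10^-11 F, so τ = RC = 6.421×10^-7 s.
The conduction current is I(t) = (V₀/R) e^(−t/τ), and the displacement current between the plates equals it.
t/τ = 1.807; I_d = (8.39/7880) · e^(−1.807) = (1.065×10^-3)(0.1641) = 1.75×10^-4 A.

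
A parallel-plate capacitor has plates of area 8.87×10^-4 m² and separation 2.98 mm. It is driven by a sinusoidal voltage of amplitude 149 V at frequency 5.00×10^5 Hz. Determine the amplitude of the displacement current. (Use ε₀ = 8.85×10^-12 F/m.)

(dE/dt)_max = V₀ω/d = 1.571×10^11 V/(m·s); ω = 2πf = 3.142×10^6 rad/s.
I_d,max = ε₀ A (dE/dt)_max = (8.85×10^-12)(8.87×10^-4)(1.571×10^11) = 1.23×10^-3 A.

1.23×10^-3 A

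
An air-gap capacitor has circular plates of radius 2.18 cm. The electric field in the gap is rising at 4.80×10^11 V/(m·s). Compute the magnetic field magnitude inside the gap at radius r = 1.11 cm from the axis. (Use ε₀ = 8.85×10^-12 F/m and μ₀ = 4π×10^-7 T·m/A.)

2.96×10^-8 T

I_d = ε₀ dΦ_E/dt = ε₀ πR² (dE/dt) = (8.85×10^-12)(1.493×10^-3)(4.80×10^11) = 6.342×10^-3 A through the full plate area.
An Ampèrian loop of radius r encloses a fraction (r/R)² of I_d. Then B·2πr = μ₀ I_d (r/R)², giving B = μ₀ I_d r/(2πR²) = 2.96×10^-8 T.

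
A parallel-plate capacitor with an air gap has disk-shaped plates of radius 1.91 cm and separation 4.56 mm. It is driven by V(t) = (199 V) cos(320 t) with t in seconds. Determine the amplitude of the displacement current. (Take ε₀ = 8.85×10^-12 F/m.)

C = ε₀A/d = (8.85×10^-12)(1.146×10^-3)/(4.56×10^-3) = 2.224×10^-12 F; ω = 320 rad/s.
I_d = C dV/dt, so |I_d|_max = C V₀ ω = (2.224×10^-12)(199)(320) = 1.42×10^-7 A.

1.42×10^-7 A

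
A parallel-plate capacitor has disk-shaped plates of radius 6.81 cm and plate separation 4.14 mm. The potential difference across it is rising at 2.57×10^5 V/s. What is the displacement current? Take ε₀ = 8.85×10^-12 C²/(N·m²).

The field between the plates is E = V/d, so dE/dt = (2.57×10^5)/(4.14×10^-3 m) = 6.208×10^7 V/(m·s).
I_d = ε₀ A (dE/dt) = (8.85×10^-12)(0.01457)(6.208×10^7) = 8.00×10^-6 A.

8.00×10^-6 A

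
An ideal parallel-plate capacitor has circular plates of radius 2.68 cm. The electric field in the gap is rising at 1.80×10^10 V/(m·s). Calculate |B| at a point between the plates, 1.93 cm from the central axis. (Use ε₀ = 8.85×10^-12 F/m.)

1.93×10^-9 T

Total displacement current: I_d = ε₀(πR²)(dE/dt) = (8.85×10^-12)(2.256×10^-3)(1.80×10^10) = 3.594×10^-4 A.
For r < R the Ampère–Maxwell law gives B(2πr) = μ₀ I_d (r²/R²), so B = μ₀ I_d r/(2πR²) = (4π×10^-7)(3.594×10^-4)(0.0193)/(2π·0.0268²) = 1.93×10^-9 T.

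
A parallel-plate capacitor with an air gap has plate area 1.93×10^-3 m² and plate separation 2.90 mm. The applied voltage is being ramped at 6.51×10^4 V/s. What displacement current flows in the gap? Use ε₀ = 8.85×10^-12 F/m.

E = V/d so dE/dt = (dV/dt)/d = 2.245×10^7 V/(m·s), and I_d = ε₀ A dE/dt = (8.85×10^-12)(1.93×10^-3)(2.245×10^7) = 3.83×10^-7 A.

3.83×10^-7 A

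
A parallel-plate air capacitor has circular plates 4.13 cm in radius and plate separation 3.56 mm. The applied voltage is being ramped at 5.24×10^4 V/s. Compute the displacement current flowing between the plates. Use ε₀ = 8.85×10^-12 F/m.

6.98×10^-7 A

The displacement current equals the charging current C dV/dt. With C = ε₀A/d = (8.85×10^-12)(5.359×10^-3)/(3.56×10^-3) = 1.332×10^-11 F, I_d = (1.332×10^-11)(5.24×10^4) = 6.98×10^-7 A.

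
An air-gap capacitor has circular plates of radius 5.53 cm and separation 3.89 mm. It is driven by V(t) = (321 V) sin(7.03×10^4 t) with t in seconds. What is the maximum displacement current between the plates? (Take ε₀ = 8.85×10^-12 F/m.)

4.93×10^-4 A

(dE/dt)_max = V₀ω/d = 5.801×10^9 V/(m·s); ω = 7.03×10^4 rad/s.
I_d,max = ε₀ A (dE/dt)_max = (8.85×10^-12)(9.607×10^-3)(5.801×10^9) = 4.93×10^-4 A.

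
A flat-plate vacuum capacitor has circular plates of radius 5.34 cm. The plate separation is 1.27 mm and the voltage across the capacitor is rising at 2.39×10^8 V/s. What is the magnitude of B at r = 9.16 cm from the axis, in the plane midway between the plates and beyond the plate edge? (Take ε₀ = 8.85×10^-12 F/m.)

I_d = C dV/dt with C = ε₀πR²/d = 6.242×10^-11 F, so I_d = (6.242×10^-11)(2.39×10^8) = 0.01492 A.
For r ≥ R the full I_d is enclosed: B = μ₀ I_d/(2πr) = (4π×10^-7)(0.01492)/(2π·0.0916) = 3.26×10^-8 T.

3.26×10^-8 T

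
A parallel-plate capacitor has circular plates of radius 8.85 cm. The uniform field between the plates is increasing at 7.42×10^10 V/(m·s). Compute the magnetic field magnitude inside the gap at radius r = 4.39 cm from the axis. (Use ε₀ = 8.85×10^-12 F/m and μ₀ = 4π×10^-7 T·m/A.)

1.81×10^-8 T

Through the whole plate area (πR² = 0.02461 m²), I_d = ε₀ πR² dE/dt = 0.01616 A.
For r < R the Ampère–Maxwell law gives B(2πr) = μ₀ I_d (r²/R²), so B = μ₀ I_d r/(2πR²) = (4π×10^-7)(0.01616)(0.0439)/(2π·0.0885²) = 1.81×10^-8 T.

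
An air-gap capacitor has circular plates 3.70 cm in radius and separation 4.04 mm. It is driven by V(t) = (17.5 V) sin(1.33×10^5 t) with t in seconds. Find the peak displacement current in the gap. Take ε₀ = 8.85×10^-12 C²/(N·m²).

The displacement current equals the conduction current C dV/dt, which peaks at C V₀ ω.
With C = ε₀A/d = (8.85×10^-12)(4.301×10^-3)/(4.04×10^-3) = 9.422×10^-12 F and ω = 1.33×10^5 rad/s, I_d,max = (9.422×10^-12)(17.5)(1.33×10^5) = 2.19×10^-5 A.

2.19×10^-5 A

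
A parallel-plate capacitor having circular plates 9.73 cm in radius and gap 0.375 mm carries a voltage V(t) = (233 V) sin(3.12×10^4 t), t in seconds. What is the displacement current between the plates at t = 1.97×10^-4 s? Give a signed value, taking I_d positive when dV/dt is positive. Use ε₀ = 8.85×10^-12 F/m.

C = ε₀A/d = (8.85×10^-12)(0.02974)/(3.75×10^-4) = 7.019×10^-10 F. dV/dt = V₀ω·cos(ωt); at ωt = 6.1464 rad this factor is 0.9907.
I_d = C dV/dt = (7.019×10^-10)(233)(3.12×10^4)(0.9907) = 5.06×10^-3 A.

5.06×10^-3 A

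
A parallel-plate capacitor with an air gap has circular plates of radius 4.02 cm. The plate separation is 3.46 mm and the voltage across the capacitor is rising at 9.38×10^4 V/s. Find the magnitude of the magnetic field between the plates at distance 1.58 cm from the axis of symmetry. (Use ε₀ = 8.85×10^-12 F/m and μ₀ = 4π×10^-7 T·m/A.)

2.38×10^-12 T

With E = V/d, dE/dt = 2.711×10^7 V/(m·s) and πR² = 5.077×10^-3 m², giving I_d = ε₀ πR² dE/dt = 1.218×10^-6 A.
For r < R the Ampère–Maxwell law gives B(2πr) = μ₀ I_d (r²/R²), so B = μ₀ I_d r/(2πR²) = (4π×10^-7)(1.218×10^-6)(0.0158)/(2π·0.0402²) = 2.38×10^-12 T.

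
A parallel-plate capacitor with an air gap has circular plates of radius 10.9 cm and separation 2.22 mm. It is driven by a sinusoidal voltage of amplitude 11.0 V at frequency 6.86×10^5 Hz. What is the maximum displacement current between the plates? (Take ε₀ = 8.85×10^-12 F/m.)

C = ε₀A/d = (8.85×10^-12)(0.03733)/(2.22×10^-3) = 1.488×10^-10 F; ω = 2πf = 4.310×10^6 rad/s.
I_d = C dV/dt, so |I_d|_max = C V₀ ω = (1.488×10^-10)(11.0)(4.310×10^6) = 7.05×10^-3 A.

7.05×10^-3 A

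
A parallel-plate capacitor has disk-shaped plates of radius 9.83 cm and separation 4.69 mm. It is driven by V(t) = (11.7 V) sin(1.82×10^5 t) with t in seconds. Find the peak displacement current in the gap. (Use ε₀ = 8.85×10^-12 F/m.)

(dE/dt)_max = V₀ω/d = 4.540×10^8 V/(m·s); ω = 1.82×10^5 rad/s.
I_d,max = ε₀ A (dE/dt)_max = (8.85×10^-12)(0.03036)(4.540×10^8) = 1.22×10^-4 A.

1.22×10^-4 A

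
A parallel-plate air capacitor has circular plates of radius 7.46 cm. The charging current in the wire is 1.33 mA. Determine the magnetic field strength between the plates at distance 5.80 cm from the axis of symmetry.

By continuity the displacement current in the gap matches the conduction current: I_d = 1.33×10^-3 A.
∮B·dl = μ₀ I_d,enc with I_d,enc = I_d r²/R² = 8.040×10^-4 A; so B = μ₀ I_d,enc/(2πr) = 2.77×10^-9 T.

2.77×10^-9 T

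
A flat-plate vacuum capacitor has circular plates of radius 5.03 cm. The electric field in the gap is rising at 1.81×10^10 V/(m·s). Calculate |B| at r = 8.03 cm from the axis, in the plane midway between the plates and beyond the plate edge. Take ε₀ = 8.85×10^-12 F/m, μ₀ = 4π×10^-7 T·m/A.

3.17×10^-9 T

Total displacement current: I_d = ε₀(πR²)(dE/dt) = (8.85×10^-12)(7.949×10^-3)(1.81×10^10) = 1.273×10^-3 A.
With r > R the enclosed displacement current is the full I_d; B = μ₀ I_d / (2πr) = 3.17×10^-9 T.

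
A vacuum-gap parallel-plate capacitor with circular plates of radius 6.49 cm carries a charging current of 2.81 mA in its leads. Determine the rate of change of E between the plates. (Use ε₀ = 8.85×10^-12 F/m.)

2.40×10^10 V/(m·s)

Charge continuity gives I_d = I = 2.81×10^-3 A between the plates.
Inverting I_d = ε₀ A dE/dt gives dE/dt = 2.81×10^-3 / (8.85×10^-12 · 0.01323) = 2.40×10^10 V/(m·s).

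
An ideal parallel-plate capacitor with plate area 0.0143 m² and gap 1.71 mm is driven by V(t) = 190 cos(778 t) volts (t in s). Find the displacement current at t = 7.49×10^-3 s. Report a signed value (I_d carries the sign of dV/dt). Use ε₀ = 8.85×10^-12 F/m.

dV/dt = (190)(778)·−sin(5.82722) = 6.509×10^4 V/s.
I_d = C dV/dt with C = ε₀A/d = (8.85×10^-12)(0.0143)/(1.71×10^-3) = 7.401×10^-11 F, so I_d = (7.401×10^-11)(6.509×10^4) = 4.82×10^-6 A.

4.82×10^-6 A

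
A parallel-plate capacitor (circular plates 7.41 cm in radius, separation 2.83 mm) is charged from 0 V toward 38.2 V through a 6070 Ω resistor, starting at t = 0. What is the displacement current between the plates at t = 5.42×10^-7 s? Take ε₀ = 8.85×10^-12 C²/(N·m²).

1.20×10^-3 A

C = ε₀A/d = (8.85×10^-12)(0.01725)/(2.83×10^-3) = 5.394×10^-11 F and τ = RC = 3.274×10^-7 s. I_d in the gap equals the RC charging current.
I_d(t) = (V₀/R) e^(−t/τ) = 6.293×10^-3 · e^(−1.655) = 1.20×10^-3 A.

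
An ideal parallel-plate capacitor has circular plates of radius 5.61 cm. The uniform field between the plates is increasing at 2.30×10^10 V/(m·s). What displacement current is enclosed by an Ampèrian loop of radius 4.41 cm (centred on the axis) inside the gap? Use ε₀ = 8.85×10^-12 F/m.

1.24×10^-3 A

Through the whole plate area (πR² = 9.887×10^-3 m²), I_d = ε₀ πR² dE/dt = 2.012×10^-3 A.
The field is uniform, so I_d,enc = I_d (r/R)² = (2.012×10^-3)(4.41/5.61)² = 1.24×10^-3 A.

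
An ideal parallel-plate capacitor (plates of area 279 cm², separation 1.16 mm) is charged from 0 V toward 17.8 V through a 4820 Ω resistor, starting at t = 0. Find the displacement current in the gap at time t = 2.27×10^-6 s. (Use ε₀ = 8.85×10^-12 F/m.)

4.04×10^-4 A

C = ε₀A/d = (8.85×10^-12)(0.0279)/(1.16×10^-3) = 2.129×10^-10 F and τ = RC = 1.026×10^-6 s. I_d in the gap equals the RC charging current.
I_d(t) = (V₀/R) e^(−t/τ) = 3.693×10^-3 · e^(−2.212) = 4.04×10^-4 A.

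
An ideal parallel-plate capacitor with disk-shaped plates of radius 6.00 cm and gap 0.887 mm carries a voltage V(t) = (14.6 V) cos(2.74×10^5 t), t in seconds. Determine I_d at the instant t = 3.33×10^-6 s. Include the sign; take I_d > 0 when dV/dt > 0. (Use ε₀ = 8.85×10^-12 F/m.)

dV/dt = (14.6)(2.74×10^5)·−sin(0.91242) = -3.164×10^6 V/s.
I_d = C dV/dt with C = ε₀A/d = (8.85×10^-12)(0.01131)/(8.87×10^-4) = 1.128×10^-10 F, so I_d = (1.128×10^-10)(-3.164×10^6) = -3.57×10^-4 A.

-3.57×10^-4 A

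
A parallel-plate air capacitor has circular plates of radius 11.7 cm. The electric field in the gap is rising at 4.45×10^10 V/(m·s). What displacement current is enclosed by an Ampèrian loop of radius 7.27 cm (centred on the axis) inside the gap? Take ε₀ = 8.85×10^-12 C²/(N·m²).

Total displacement current: I_d = ε₀(πR²)(dE/dt) = (8.85×10^-12)(0.04301)(4.45×10^10) = 0.01694 A.
Since J_d is uniform, the enclosed fraction is (r/R)² = 0.3861, giving I_d,enc = 6.54×10^-3 A.

6.54×10^-3 A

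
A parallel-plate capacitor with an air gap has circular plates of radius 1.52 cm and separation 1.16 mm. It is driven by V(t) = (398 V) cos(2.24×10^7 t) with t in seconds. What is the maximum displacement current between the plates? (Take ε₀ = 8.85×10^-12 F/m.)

0.0494 A

The displacement current equals the conduction current C dV/dt, which peaks at C V₀ ω.
With C = ε₀A/d = (8.85×10^-12)(7.258×10^-4)/(1.16×10^-3) = 5.537×10^-12 F and ω = 2.24×10^7 rad/s, I_d,max = (5.537×10^-12)(398)(2.24×10^7) = 0.0494 A.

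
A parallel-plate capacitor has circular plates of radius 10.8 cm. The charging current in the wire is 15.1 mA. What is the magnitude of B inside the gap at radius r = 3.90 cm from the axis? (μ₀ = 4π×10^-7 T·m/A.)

By continuity the displacement current in the gap matches the conduction current: I_d = 0.0151 A.
An Ampèrian loop of radius r encloses a fraction (r/R)² of I_d. Then B·2πr = μ₀ I_d (r/R)², giving B = μ₀ I_d r/(2πR²) = 1.01×10^-8 T.

1.01×10^-8 T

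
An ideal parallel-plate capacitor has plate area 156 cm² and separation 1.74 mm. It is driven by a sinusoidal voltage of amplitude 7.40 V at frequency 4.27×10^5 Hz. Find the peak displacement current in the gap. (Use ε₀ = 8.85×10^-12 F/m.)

1.58×10^-3 A

C = ε₀A/d = (8.85×10^-12)(0.0156)/(1.74×10^-3) = 7.934×10^-11 F; ω = 2πf = 2.683×10^6 rad/s.
I_d = C dV/dt, so |I_d|_max = C V₀ ω = (7.934×10^-11)(7.40)(2.683×10^6) = 1.58×10^-3 A.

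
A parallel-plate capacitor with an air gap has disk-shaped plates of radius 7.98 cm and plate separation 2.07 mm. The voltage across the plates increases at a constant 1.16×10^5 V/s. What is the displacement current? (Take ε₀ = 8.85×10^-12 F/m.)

The displacement current equals the charging current C dV/dt. With C = ε₀A/d = (8.85×10^-12)(0.02001)/(2.07×10^-3) = 8.555×10^-11 F, I_d = (8.555×10^-11)(1.16×10^5) = 9.92×10^-6 A.

9.92×10^-6 A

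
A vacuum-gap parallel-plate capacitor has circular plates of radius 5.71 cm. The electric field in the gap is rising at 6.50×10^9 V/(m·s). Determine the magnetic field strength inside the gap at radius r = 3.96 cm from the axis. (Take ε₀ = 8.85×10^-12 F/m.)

I_d = ε₀ dΦ_E/dt = ε₀ πR² (dE/dt) = (8.85×10^-12)(0.01024)(6.50×10^9) = 5.891×10^-4 A through the full plate area.
For r < R the Ampère–Maxwell law gives B(2πr) = μ₀ I_d (r²/R²), so B = μ₀ I_d r/(2πR²) = (4π×10^-7)(5.891×10^-4)(0.0396)/(2π·0.0571²) = 1.43×10^-9 T.

1.43×10^-9 T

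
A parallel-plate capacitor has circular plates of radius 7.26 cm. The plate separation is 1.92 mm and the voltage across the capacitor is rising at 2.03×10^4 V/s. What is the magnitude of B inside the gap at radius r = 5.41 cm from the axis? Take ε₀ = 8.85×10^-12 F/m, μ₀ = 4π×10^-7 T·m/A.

I_d = C dV/dt with C = ε₀πR²/d = 7.633×10^-11 F, so I_d = (7.633×10^-11)(2.03×10^4) = 1.549×10^-6 A.
For r < R the Ampère–Maxwell law gives B(2πr) = μ₀ I_d (r²/R²), so B = μ₀ I_d r/(2πR²) = (4π×10^-7)(1.549×10^-6)(0.0541)/(2π·0.0726²) = 3.18×10^-12 T.

3.18×10^-12 T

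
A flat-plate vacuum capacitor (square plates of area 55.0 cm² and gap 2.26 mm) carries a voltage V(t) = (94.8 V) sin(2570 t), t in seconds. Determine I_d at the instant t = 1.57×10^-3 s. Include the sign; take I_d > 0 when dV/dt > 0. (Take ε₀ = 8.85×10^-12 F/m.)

-3.29×10^-6 A

dE/dt = (V₀ω/d)·cos(ωt) with ωt = 4.0349 rad: (94.8)(2570)(-0.6268)/(2.26×10^-3) = -6.757×10^7 V/(m·s).
I_d = ε₀ A dE/dt = (8.85×10^-12)(5.50×10^-3)(-6.757×10^7) = -3.29×10^-6 A.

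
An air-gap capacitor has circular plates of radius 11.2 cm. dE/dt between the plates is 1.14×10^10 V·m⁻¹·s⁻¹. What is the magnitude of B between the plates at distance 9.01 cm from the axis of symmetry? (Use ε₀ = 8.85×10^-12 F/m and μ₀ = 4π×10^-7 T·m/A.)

I_d = ε₀ dΦ_E/dt = ε₀ πR² (dE/dt) = (8.85×10^-12)(0.03941)(1.14×10^10) = 3.976×10^-3 A through the full plate area.
For r < R the Ampère–Maxwell law gives B(2πr) = μ₀ I_d (r²/R²), so B = μ₀ I_d r/(2πR²) = (4π×10^-7)(3.976×10^-3)(0.0901)/(2π·0.112²) = 5.71×10^-9 T.

5.71×10^-9 T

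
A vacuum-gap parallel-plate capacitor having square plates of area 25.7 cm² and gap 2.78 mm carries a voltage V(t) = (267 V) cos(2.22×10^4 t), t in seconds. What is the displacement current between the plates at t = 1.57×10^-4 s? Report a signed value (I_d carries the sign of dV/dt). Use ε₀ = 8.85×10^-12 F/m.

dE/dt = (V₀ω/d)·−sin(ωt) with ωt = 3.4854 rad: (267)(2.22×10^4)(0.3371)/(2.78×10^-3) = 7.188×10^8 V/(m·s).
I_d = ε₀ A dE/dt = (8.85×10^-12)(2.57×10^-3)(7.188×10^8) = 1.63×10^-5 A.

1.63×10^-5 A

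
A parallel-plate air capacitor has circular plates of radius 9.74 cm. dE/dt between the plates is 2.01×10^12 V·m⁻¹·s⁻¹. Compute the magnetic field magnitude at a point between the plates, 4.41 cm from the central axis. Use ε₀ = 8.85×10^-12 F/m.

I_d = ε₀ dΦ_E/dt = ε₀ πR² (dE/dt) = (8.85×10^-12)(0.02980)(2.01×10^12) = 0.5301 A through the full plate area.
∮B·dl = μ₀ I_d,enc with I_d,enc = I_d r²/R² = 0.1087 A; so B = μ₀ I_d,enc/(2πr) = 4.93×10^-7 T.

4.93×10^-7 T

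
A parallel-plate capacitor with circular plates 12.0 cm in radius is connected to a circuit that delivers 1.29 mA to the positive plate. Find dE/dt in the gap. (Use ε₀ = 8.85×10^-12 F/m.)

3.22×10^9 V/(m·s)

Charge continuity gives I_d = I = 1.29×10^-3 A between the plates.
Then dE/dt = I_d/(ε₀A) = 3.22×10^9 V/(m·s).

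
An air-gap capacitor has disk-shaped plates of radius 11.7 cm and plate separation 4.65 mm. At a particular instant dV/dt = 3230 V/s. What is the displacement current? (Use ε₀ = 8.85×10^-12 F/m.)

2.64×10^-7 A

The displacement current equals the charging current C dV/dt. With C = ε₀A/d = (8.85×10^-12)(0.04301)/(4.65×10^-3) = 8.186×10^-11 F, I_d = (8.186×10^-11)(3230) = 2.64×10^-7 A.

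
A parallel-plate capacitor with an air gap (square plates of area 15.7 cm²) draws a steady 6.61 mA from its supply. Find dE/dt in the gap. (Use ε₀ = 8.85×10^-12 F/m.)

4.76×10^11 V/(m·s)

Charge continuity gives I_d = I = 6.61×10^-3 A between the plates.
Inverting I_d = ε₀ A dE/dt gives dE/dt = 6.61×10^-3 / (8.85×10^-12 · 1.57×10^-3) = 4.76×10^11 V/(m·s).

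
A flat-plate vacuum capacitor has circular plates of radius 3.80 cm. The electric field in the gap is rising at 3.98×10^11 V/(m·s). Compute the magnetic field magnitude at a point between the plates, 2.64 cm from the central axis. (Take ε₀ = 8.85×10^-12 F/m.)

I_d = ε₀ dΦ_E/dt = ε₀ πR² (dE/dt) = (8.85×10^-12)(4.536×10^-3)(3.98×10^11) = 0.01598 A through the full plate area.
∮B·dl = μ₀ I_d,enc with I_d,enc = I_d r²/R² = 7.713×10^-3 A; so B = μ₀ I_d,enc/(2πr) = 5.84×10^-8 T.

5.84×10^-8 T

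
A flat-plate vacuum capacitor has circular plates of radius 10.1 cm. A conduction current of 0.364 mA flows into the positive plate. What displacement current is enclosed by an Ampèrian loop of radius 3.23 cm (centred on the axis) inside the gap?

Between the plates the displacement current equals the wire current: I_d = 0.364 mA = 3.64×10^-4 A.
The field is uniform, so I_d,enc = I_d (r/R)² = (3.64×10^-4)(3.23/10.1)² = 3.72×10^-5 A.

3.72×10^-5 A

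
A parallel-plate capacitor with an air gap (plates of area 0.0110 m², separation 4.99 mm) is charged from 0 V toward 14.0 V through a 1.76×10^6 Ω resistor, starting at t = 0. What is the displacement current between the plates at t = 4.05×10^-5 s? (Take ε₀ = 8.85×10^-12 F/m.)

C = ε₀A/d = (8.85×10^-12)(0.0110)/(4.99×10^-3) = 1.951×10^-11 F, so τ = RC = 3.434×10^-5 s.
The conduction current is I(t) = (V₀/R) e^(−t/τ), and the displacement current between the plates equals it.
t/τ = 1.179; I_d = (14.0/1.76×10^6) · e^(−1.179) = (7.955×10^-6)(0.3076) = 2.45×10^-6 A.

2.45×10^-6 A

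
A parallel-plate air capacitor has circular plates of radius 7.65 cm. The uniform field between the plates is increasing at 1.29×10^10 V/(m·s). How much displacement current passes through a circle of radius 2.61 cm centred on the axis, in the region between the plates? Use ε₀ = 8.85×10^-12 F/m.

Total displacement current: I_d = ε₀(πR²)(dE/dt) = (8.85×10^-12)(0.01839)(1.29×10^10) = 2.099×10^-3 A.
The field is uniform, so I_d,enc = I_d (r/R)² = (2.099×10^-3)(2.61/7.65)² = 2.44×10^-4 A.

2.44×10^-4 A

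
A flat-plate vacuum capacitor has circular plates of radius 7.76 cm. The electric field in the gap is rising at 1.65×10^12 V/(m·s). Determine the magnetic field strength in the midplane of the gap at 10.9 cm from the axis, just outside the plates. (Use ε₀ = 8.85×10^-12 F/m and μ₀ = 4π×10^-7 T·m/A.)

5.07×10^-7 T

Through the whole plate area (πR² = 0.01892 m²), I_d = ε₀ πR² dE/dt = 0.2763 A.
Outside the plates the loop encloses all of I_d, so B·2πr = μ₀ I_d and B = 5.07×10^-7 T.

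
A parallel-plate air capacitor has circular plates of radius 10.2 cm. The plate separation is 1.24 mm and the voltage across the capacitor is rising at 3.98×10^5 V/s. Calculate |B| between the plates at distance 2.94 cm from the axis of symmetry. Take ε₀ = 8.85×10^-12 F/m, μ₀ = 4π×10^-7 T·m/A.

With E = V/d, dE/dt = 3.210×10^8 V/(m·s) and πR² = 0.03269 m², giving I_d = ε₀ πR² dE/dt = 9.287×10^-5 A.
An Ampèrian loop of radius r encloses a fraction (r/R)² of I_d. Then B·2πr = μ₀ I_d (r/R)², giving B = μ₀ I_d r/(2πR²) = 5.25×10^-11 T.

5.25×10^-11 T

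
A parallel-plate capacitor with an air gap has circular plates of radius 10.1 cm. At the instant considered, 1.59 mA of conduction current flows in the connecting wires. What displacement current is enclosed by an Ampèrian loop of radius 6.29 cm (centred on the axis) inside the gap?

6.17×10^-4 A

By continuity the displacement current in the gap matches the conduction current: I_d = 1.59×10^-3 A.
Since J_d is uniform, the enclosed fraction is (r/R)² = 0.3878, giving I_d,enc = 6.17×10^-4 A.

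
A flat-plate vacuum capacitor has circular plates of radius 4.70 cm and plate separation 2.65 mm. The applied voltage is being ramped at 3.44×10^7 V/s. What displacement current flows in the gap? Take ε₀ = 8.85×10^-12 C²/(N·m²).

The field between the plates is E = V/d, so dE/dt = (3.44×10^7)/(2.65×10^-3 m) = 1.298×10^10 V/(m·s).
I_d = ε₀ A (dE/dt) = (8.85×10^-12)(6.940×10^-3)(1.298×10^10) = 7.97×10^-4 A.

7.97×10^-4 A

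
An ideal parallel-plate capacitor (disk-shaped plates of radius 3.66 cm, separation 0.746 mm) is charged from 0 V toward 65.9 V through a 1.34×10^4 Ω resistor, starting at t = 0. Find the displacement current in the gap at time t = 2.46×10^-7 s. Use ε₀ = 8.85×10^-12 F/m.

3.40×10^-3 A

C = ε₀A/d = (8.85×10^-12)(4.208×10^-3)/(7.46×10^-4) = 4.992×10^-11 F, so τ = RC = 6.689×10^-7 s.
The conduction current is I(t) = (V₀/R) e^(−t/τ), and the displacement current between the plates equals it.
t/τ = 0.3678; I_d = (65.9/1.34×10^4) · e^(−0.3678) = (4.918×10^-3)(0.6923) = 3.40×10^-3 A.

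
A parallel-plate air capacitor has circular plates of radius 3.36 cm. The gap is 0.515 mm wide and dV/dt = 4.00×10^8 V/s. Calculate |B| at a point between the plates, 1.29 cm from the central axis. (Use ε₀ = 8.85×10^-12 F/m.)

With E = V/d, dE/dt = 7.767×10^11 V/(m·s) and πR² = 3.547×10^-3 m², giving I_d = ε₀ πR² dE/dt = 0.02438 A.
∮B·dl = μ₀ I_d,enc with I_d,enc = I_d r²/R² = 3.594×10^-3 A; so B = μ₀ I_d,enc/(2πr) = 5.57×10^-8 T.

5.57×10^-8 T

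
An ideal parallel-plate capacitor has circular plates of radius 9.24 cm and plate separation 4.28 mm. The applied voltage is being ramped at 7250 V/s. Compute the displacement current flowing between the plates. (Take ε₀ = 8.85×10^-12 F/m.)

4.02×10^-7 A

The displacement current equals the charging current C dV/dt. With C = ε₀A/d = (8.85×10^-12)(0.02682)/(4.28×10^-3) = 5.546×10^-11 F, I_d = (5.546×10^-11)(7250) = 4.02×10^-7 A.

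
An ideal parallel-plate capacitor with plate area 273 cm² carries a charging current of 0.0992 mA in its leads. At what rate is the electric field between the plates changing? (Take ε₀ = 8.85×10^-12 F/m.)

4.11×10^8 V/(m·s)

The displacement current between the plates equals the conduction current, I_d = 0.0992 mA.
Inverting I_d = ε₀ A dE/dt gives dE/dt = 9.92×10^-5 / (8.85×10^-12 · 0.0273) = 4.11×10^8 V/(m·s).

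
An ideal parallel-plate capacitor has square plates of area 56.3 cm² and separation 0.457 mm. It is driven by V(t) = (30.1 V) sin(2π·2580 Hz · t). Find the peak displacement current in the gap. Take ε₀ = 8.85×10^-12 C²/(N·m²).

The displacement current equals the conduction current C dV/dt, which peaks at C V₀ ω.
With C = ε₀A/d = (8.85×10^-12)(5.63×10^-3)/(4.57×10^-4) = 1.090×10^-10 F and ω = 2πf = 1.621×10^4 rad/s, I_d,max = (1.090×10^-10)(30.1)(1.621×10^4) = 5.32×10^-5 A.

5.32×10^-5 A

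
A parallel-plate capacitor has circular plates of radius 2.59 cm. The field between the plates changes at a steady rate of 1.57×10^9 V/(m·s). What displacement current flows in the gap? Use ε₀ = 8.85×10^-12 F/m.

2.93×10^-5 A

The displacement current is ε₀ times dΦ_E/dt = ε₀ A dE/dt = (8.85×10^-12)(2.107×10^-3)(1.57×10^9) = 2.93×10^-5 A.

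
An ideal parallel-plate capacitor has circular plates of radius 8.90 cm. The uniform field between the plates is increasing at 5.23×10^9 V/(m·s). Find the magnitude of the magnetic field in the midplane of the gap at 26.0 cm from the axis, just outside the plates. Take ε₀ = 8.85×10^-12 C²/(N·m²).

8.86×10^-10 T

I_d = ε₀ dΦ_E/dt = ε₀ πR² (dE/dt) = (8.85×10^-12)(0.02488)(5.23×10^9) = 1.152×10^-3 A through the full plate area.
Outside the plates the loop encloses all of I_d, so B·2πr = μ₀ I_d and B = 8.86×10^-10 T.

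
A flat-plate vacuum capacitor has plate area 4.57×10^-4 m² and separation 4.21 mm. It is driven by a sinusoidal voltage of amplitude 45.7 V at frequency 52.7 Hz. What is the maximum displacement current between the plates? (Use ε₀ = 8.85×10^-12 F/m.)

(dE/dt)_max = V₀ω/d = 3.594×10^6 V/(m·s); ω = 2πf = 331.1 rad/s.
I_d,max = ε₀ A (dE/dt)_max = (8.85×10^-12)(4.57×10^-4)(3.594×10^6) = 1.45×10^-8 A.

1.45×10^-8 A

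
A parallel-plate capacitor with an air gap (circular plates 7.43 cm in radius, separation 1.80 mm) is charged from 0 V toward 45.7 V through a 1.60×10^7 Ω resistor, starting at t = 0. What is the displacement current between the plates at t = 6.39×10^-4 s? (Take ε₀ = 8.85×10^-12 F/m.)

1.79×10^-6 A

C = ε₀A/d = (8.85×10^-12)(0.01734)/(1.80×10^-3) = 8.526×10^-11 F and τ = RC = 1.364×10^-3 s. I_d in the gap equals the RC charging current.
I_d(t) = (V₀/R) e^(−t/τ) = 2.856×10^-6 · e^(−0.4685) = 1.79×10^-6 A.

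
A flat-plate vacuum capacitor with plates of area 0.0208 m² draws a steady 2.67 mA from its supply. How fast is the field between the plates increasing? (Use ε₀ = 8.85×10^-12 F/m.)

Charge continuity gives I_d = I = 2.67×10^-3 A between the plates.
Then dE/dt = I_d/(ε₀A) = 1.45×10^10 V/(m·s).

1.45×10^10 V/(m·s)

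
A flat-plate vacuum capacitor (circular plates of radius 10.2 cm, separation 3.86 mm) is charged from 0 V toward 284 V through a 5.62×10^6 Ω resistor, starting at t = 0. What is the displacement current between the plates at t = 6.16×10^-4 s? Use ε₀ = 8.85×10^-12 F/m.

C = ε₀A/d = (8.85×10^-12)(0.03269)/(3.86×10^-3) = 7.495×10^-11 F, so τ = RC = 4.212×10^-4 s.
The conduction current is I(t) = (V₀/R) e^(−t/τ), and the displacement current between the plates equals it.
t/τ = 1.462; I_d = (284/5.62×10^6) · e^(−1.462) = (5.053×10^-5)(0.2318) = 1.17×10^-5 A.

1.17×10^-5 A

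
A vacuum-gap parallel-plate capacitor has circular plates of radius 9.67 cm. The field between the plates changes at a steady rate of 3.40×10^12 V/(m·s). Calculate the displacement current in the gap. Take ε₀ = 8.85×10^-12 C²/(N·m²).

With a uniform field, Φ_E = EA, so I_d = ε₀ A dE/dt = 0.884 A.

0.884 A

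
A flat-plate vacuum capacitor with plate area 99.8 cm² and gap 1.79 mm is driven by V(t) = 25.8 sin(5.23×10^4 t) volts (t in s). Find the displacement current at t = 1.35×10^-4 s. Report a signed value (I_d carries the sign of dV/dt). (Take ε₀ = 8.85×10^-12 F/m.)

4.75×10^-5 A

dV/dt = (25.8)(5.23×10^4)·cos(7.0605) = 9.618×10^5 V/s.
I_d = C dV/dt with C = ε₀A/d = (8.85×10^-12)(9.98×10^-3)/(1.79×10^-3) = 4.934×10^-11 F, so I_d = (4.934×10^-11)(9.618×10^5) = 4.75×10^-5 A.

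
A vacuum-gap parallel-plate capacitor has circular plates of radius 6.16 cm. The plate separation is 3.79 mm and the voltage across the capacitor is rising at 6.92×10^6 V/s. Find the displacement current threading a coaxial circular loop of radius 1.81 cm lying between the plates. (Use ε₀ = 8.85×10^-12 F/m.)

dE/dt = (dV/dt)/d = 1.826×10^9 V/(m·s); I_d = ε₀(πR²)(dE/dt) = (8.85×10^-12)(0.01192)(1.826×10^9) = 1.926×10^-4 A.
Through an area πr² the displacement current is I_d·(πr²/πR²) = I_d (r/R)² = 1.66×10^-5 A.

1.66×10^-5 A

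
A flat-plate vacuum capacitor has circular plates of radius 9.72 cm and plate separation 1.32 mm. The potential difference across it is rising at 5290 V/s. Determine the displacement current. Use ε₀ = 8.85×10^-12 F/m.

1.05×10^-6 A

E = V/d so dE/dt = (dV/dt)/d = 4.008×10^6 V/(m·s), and I_d = ε₀ A dE/dt = (8.85×10^-12)(0.02968)(4.008×10^6) = 1.05×10^-6 A.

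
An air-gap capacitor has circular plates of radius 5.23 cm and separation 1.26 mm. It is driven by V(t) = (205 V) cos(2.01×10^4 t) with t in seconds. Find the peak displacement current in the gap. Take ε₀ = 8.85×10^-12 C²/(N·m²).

(dE/dt)_max = V₀ω/d = 3.270×10^9 V/(m·s); ω = 2.01×10^4 rad/s.
I_d,max = ε₀ A (dE/dt)_max = (8.85×10^-12)(8.593×10^-3)(3.270×10^9) = 2.49×10^-4 A.

2.49×10^-4 A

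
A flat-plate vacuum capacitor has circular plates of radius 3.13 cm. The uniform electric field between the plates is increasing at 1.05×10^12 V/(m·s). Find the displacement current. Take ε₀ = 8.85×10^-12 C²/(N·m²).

I_d = ε₀ A (dE/dt) = (8.85×10^-12)(3.078×10^-3 m²)(1.05×10^12) = 0.0286 A.

0.0286 A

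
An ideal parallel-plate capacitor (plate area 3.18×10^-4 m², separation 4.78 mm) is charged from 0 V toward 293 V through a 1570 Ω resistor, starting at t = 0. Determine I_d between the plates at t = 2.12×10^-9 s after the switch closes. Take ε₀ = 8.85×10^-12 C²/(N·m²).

C = ε₀A/d = (8.85×10^-12)(3.18×10^-4)/(4.78×10^-3) = 5.888×10^-13 F, so τ = RC = 9.244×10^-10 s.
The conduction current is I(t) = (V₀/R) e^(−t/τ), and the displacement current between the plates equals it.
t/τ = 2.293; I_d = (293/1570) · e^(−2.293) = (0.1866)(0.1010) = 0.0188 A.

0.0188 A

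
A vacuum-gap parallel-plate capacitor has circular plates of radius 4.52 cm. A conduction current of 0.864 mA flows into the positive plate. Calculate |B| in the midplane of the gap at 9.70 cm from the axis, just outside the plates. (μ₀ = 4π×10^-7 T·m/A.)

Between the plates the displacement current equals the wire current: I_d = 0.864 mA = 8.64×10^-4 A.
For r ≥ R the full I_d is enclosed: B = μ₀ I_d/(2πr) = (4π×10^-7)(8.64×10^-4)/(2π·0.0970) = 1.78×10^-9 T.

1.78×10^-9 T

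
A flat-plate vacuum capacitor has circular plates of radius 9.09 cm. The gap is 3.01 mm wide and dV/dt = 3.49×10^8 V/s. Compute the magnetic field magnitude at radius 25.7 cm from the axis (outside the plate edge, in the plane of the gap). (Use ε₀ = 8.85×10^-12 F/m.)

2.07×10^-8 T

With E = V/d, dE/dt = 1.159×10^11 V/(m·s) and πR² = 0.02596 m², giving I_d = ε₀ πR² dE/dt = 0.02663 A.
For r ≥ R the full I_d is enclosed: B = μ₀ I_d/(2πr) = (4π×10^-7)(0.02663)/(2π·0.257) = 2.07×10^-8 T.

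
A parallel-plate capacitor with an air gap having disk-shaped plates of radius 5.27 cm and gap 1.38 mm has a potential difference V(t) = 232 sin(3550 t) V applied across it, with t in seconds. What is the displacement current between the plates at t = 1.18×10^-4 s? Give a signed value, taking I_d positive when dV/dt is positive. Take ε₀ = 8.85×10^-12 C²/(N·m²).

4.21×10^-5 A

C = ε₀A/d = (8.85×10^-12)(8.725×10^-3)/(1.38×10^-3) = 5.595×10^-11 F. dV/dt = V₀ω·cos(ωt); at ωt = 0.4189 rad this factor is 0.9135.
I_d = C dV/dt = (5.595×10^-11)(232)(3550)(0.9135) = 4.21×10^-5 A.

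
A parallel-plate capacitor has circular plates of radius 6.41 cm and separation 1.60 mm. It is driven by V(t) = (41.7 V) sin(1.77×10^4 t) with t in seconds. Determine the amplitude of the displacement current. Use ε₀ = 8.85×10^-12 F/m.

5.27×10^-5 A

C = ε₀A/d = (8.85×10^-12)(0.01291)/(1.60×10^-3) = 7.141×10^-11 F; ω = 1.77×10^4 rad/s.
I_d = C dV/dt, so |I_d|_max = C V₀ ω = (7.141×10^-11)(41.7)(1.77×10^4) = 5.27×10^-5 A.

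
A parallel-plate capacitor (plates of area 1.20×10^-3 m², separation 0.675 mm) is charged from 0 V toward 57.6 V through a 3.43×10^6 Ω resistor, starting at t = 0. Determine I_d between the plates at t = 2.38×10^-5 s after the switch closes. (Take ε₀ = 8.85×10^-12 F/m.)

C = ε₀A/d = (8.85×10^-12)(1.20×10^-3)/(6.75×10^-4) = 1.573×10^-11 F, so τ = RC = 5.395×10^-5 s.
The conduction current is I(t) = (V₀/R) e^(−t/τ), and the displacement current between the plates equals it.
t/τ = 0.4411; I_d = (57.6/3.43×10^6) · e^(−0.4411) = (1.679×10^-5)(0.6433) = 1.08×10^-5 A.

1.08×10^-5 A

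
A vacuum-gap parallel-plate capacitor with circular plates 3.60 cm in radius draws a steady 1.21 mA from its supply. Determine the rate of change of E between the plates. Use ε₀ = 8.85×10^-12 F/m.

Charge continuity gives I_d = I = 1.21×10^-3 A between the plates.
Inverting I_d = ε₀ A dE/dt gives dE/dt = 1.21×10^-3 / (8.85×10^-12 · 4.072×10^-3) = 3.36×10^10 V/(m·s).

3.36×10^10 V/(m·s)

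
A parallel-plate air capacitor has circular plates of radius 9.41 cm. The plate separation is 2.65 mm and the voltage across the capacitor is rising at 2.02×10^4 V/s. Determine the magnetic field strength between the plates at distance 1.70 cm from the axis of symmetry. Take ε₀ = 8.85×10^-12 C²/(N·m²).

dE/dt = (dV/dt)/d = 7.623×10^6 V/(m·s); I_d = ε₀(πR²)(dE/dt) = (8.85×10^-12)(0.02782)(7.623×10^6) = 1.877×10^-6 A.
For r < R the Ampère–Maxwell law gives B(2πr) = μ₀ I_d (r²/R²), so B = μ₀ I_d r/(2πR²) = (4π×10^-7)(1.877×10^-6)(0.0170)/(2π·0.0941²) = 7.21×10^-13 T.

7.21×10^-13 T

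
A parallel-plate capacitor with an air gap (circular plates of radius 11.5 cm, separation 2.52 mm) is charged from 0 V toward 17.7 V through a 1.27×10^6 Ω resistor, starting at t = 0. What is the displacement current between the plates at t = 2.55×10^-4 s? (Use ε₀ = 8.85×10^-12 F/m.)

With C = ε₀A/d = (8.85×10^-12)(0.04155)/(2.52×10^-3) = 1.459×10^-10 F, the time constant is τ = RC = 1.853×10^-4 s, so t/τ = 1.376 and e^(−t/τ) = 0.2526.
I_d = I_cond = (V₀/R) e^(−t/τ) = (1.394×10^-5)(0.2526) = 3.52×10^-6 A.

3.52×10^-6 A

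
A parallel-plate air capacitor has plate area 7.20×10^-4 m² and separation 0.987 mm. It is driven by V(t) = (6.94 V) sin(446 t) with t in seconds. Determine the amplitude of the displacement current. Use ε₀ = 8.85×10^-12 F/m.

(dE/dt)_max = V₀ω/d = 3.136×10^6 V/(m·s); ω = 446 rad/s.
I_d,max = ε₀ A (dE/dt)_max = (8.85×10^-12)(7.20×10^-4)(3.136×10^6) = 2.00×10^-8 A.

2.00×10^-8 A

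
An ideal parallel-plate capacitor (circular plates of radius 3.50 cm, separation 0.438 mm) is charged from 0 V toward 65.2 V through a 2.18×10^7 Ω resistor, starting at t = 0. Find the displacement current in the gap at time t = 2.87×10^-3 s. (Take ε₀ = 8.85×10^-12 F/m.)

C = ε₀A/d = (8.85×10^-12)(3.848×10^-3)/(4.38×10^-4) = 7.775×10^-11 F, so τ = RC = 1.695×10^-3 s.
The conduction current is I(t) = (V₀/R) e^(−t/τ), and the displacement current between the plates equals it.
t/τ = 1.693; I_d = (65.2/2.18×10^7) · e^(−1.693) = (2.991×10^-6)(0.1840) = 5.50×10^-7 A.

5.50×10^-7 A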